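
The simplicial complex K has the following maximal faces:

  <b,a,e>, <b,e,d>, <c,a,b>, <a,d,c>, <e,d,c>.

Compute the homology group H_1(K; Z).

Take the total order a < b < c < d < e on the vertex set. Then K (dimension 2) consists of the simplices:

  0-simplices (5): a, b, c, d, e
  1-simplices (10): ab, ac, ad, ae, bc, bd, be, cd, ce, de
  2-simplices (5): abc, abe, acd, bde, cde

giving chain groups C_0 ≅ Z^5, C_1 ≅ Z^10, C_2 ≅ Z^5.

∂_1: C_1 → C_0 maps an edge to its endpoints' difference, ∂[p,q] = q − p.
The 5×10 boundary matrix has rank 4 and Smith normal form diag(1,1,1,1).

∂_2: C_2 → C_1 acts by ∂[p,q,r] = [q,r] − [p,r] + [p,q]. For instance
  ∂cde = de − ce + cd,
  ∂bde = de − be + bd.
The resulting 10×5 matrix has rank 5, and its Smith normal form has invariant factors (1,1,1,1,1).

From H_k ≅ ker(∂_k) / im(∂_{k+1}) we obtain:

  H_1: rank ker ∂_1 − rank ∂_2 = (10 − 4) − 5 = 1, and the invariant factors of ∂_2 are all 1, so H_1 = Z.

(K is a triangulation of the Möbius band.)

H_1 ≅ Z.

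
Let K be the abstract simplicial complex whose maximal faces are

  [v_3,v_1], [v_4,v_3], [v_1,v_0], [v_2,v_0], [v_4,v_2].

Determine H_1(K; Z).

H_1 ≅ Z.

We work with the vertex ordering v_0 < v_1 < v_2 < v_3 < v_4. The simplices of K, each written with vertices in increasing order, are:

  0-simplices (5): [v_0], [v_1], [v_2], [v_3], [v_4]
  1-simplices (5): [v_0,v_1], [v_0,v_2], [v_1,v_3], [v_2,v_4], [v_3,v_4]

so the chain groups are C_0 ≅ Z^5, C_1 ≅ Z^5.

Boundary ∂_1: C_1 → C_0 is given by ∂[p,q] = [q] − [p]. For instance
  ∂[v_0,v_1] = [v_1] − [v_0].
The resulting 5×5 matrix has rank 4, and its Smith normal form has invariant factors (1,1,1,1).

Reading off H_k = ker ∂_k / im ∂_{k+1}:

  H_1: rank ker ∂_1 − rank ∂_2 = (5 − 4) − 0 = 1, and there is no ∂_2, so H_1 = Z.

(K is a triangulation of the circle S^1.)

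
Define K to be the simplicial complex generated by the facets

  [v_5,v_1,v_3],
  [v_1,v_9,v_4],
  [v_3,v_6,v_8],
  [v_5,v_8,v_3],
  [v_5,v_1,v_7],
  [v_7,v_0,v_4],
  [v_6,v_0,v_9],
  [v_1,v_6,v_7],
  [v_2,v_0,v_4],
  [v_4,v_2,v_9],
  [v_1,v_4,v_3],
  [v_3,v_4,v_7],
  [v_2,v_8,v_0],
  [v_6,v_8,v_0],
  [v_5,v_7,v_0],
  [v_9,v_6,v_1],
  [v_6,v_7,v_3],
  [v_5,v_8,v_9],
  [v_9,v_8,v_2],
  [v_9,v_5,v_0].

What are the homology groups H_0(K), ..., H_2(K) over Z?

H_0 = Z,  H_1 = Z ⊕ Z/2Z,  H_2 = 0.

K has 10 vertices, 30 edges, 20 triangles.
rank ∂_0 = 0, rank ∂_1 = 9 ⇒ b_0 = 10 − 0 − 9 = 1; all invariant factors of ∂_1 are 1 so no torsion. So H_0 = Z.
rank ∂_1 = 9, rank ∂_2 = 20 ⇒ b_1 = 30 − 9 − 20 = 1; ∂_2 has invariant factor(s) [2] giving torsion. So H_1 = Z ⊕ Z/2Z.
rank ∂_2 = 20, rank ∂_3 = 0 ⇒ b_2 = 20 − 20 − 0 = 0. So H_2 = 0.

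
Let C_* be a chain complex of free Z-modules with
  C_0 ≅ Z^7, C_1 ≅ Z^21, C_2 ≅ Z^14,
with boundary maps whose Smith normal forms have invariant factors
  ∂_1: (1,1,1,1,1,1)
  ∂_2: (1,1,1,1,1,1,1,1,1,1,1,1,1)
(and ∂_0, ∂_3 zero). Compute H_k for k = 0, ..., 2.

H_0 = Z,  H_1 = Z^2,  H_2 = Z.

H_0: b_0 = 7 − 0 − 6 = 1; torsion from ∂_1 factors > 1: none. So H_0 = Z.
H_1: b_1 = 21 − 6 − 13 = 2; torsion from ∂_2 factors > 1: none. So H_1 = Z^2.
H_2: b_2 = 14 − 13 − 0 = 1; torsion from ∂_3 factors > 1: none. So H_2 = Z.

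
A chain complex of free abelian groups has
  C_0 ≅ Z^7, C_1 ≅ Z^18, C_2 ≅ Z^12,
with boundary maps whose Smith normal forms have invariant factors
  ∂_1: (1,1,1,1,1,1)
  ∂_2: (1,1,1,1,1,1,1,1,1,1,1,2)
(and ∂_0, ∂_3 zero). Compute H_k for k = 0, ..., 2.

H_0 = Z,  H_1 = Z/2,  H_2 = 0.

H_0: b_0 = 7 − 0 − 6 = 1; torsion from ∂_1 factors > 1: none. So H_0 = Z.
H_1: b_1 = 18 − 6 − 12 = 0; torsion from ∂_2 factors > 1: [2]. So H_1 = Z/2.
H_2: b_2 = 12 − 12 − 0 = 0; torsion from ∂_3 factors > 1: none. So H_2 = 0.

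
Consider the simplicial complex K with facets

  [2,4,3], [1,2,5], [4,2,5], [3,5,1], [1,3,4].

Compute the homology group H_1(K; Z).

H_1 ≅ Z.

Take the total order 1 < 2 < 3 < 4 < 5 on the vertex set. Then K (dimension 2) consists of the simplices:

  0-simplices (5): [1], [2], [3], [4], [5]
  1-simplices (10): [1,2], [1,3], [1,4], [1,5], [2,3], [2,4], [2,5], [3,4], [3,5], [4,5]
  2-simplices (5): [1,2,5], [1,3,4], [1,3,5], [2,3,4], [2,4,5]

Hence C_0 ≅ Z^5, C_1 ≅ Z^10, C_2 ≅ Z^5.

The boundary map ∂_1: C_1 → C_0 is given by ∂[p,q] = [q] − [p].
The 5×10 boundary matrix has rank 4 and Smith normal form diag(1,1,1,1).

The boundary map ∂_2: C_2 → C_1 sends each 2-simplex [p,q,r] to [q,r] − [p,r] + [p,q]. For instance
  ∂[1,2,5] = [2,5] − [1,5] + [1,2],
  ∂[1,3,5] = [3,5] − [1,5] + [1,3].
This gives a 10×5 integer matrix of rank 5; reducing to Smith normal form yields diagonal entries (1,1,1,1,1).

Computing H_k = (kernel of ∂_k) / (image of ∂_{k+1}):

  H_1: rank ker ∂_1 − rank ∂_2 = (10 − 4) − 5 = 1, and the invariant factors of ∂_2 are all 1, so H_1 = Z.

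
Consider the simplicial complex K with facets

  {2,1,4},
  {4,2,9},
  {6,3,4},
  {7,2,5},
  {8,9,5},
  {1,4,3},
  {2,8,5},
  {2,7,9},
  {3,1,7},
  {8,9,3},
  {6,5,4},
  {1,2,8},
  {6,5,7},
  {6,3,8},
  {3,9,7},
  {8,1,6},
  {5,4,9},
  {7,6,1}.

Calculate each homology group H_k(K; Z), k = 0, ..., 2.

Take the total order 1 < 2 < 3 < 4 < 5 < 6 < 7 < 8 < 9 on the vertex set. Then K (dimension 2) consists of the simplices:

  0-simplices (9): [1], [2], [3], [4], [5], [6], [7], [8], [9]
  1-simplices (27): (27 of them)
  2-simplices (18): [1,2,4], [1,2,8], [1,3,4], [1,3,7], [1,6,7], [1,6,8], [2,4,9], [2,5,7], [2,5,8], [2,7,9], [3,4,6], [3,6,8], [3,7,9], [3,8,9], [4,5,6], [4,5,9], [5,6,7], [5,8,9]

giving chain groups C_0 ≅ Z^9, C_1 ≅ Z^27, C_2 ≅ Z^18.

∂_1: C_1 → C_0 sends each edge [p,q] (with p < q) to q − p. For instance
  ∂[3,6] = [6] − [3].
The 9×27 boundary matrix has rank 8 and Smith normal form diag(1,1,1,1,1,1,1,1).

The boundary map ∂_2: C_2 → C_1 acts by ∂[p,q,r] = [q,r] − [p,r] + [p,q]. For instance
  ∂[2,5,8] = [5,8] − [2,8] + [2,5],
  ∂[1,2,4] = [2,4] − [1,4] + [1,2].
The 27×18 boundary matrix has rank 18 and Smith normal form diag(1,1,1,1,1,1,1,1,1,1,1,1,1,1,1,1,1,2).

Reading off H_k = ker ∂_k / im ∂_{k+1}:

  H_0: rank C_0 − rank ∂_1 = 9 − 8 = 1, and the invariant factors of ∂_1 are all 1, so H_0 = Z.
  H_1: rank ker ∂_1 − rank ∂_2 = (27 − 8) − 18 = 1, and ∂_2 has invariant factor 2 > 1, so H_1 = Z ⊕ Z/2Z.
  H_2: rank ker ∂_2 − rank ∂_3 = (18 − 18) − 0 = 0, and there is no ∂_3, so H_2 = 0.

(K is a triangulation of the Klein bottle.)

H_0 = Z,  H_1 = Z ⊕ Z/2Z,  H_2 = 0.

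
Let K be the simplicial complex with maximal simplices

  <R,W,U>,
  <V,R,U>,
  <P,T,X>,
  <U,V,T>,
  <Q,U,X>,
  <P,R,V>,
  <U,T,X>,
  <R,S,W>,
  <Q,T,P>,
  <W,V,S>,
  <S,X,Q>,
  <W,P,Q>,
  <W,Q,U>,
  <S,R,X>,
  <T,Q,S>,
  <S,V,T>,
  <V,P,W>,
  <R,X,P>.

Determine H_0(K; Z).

H_0 = Z.

Fix the vertex order P < Q < R < S < T < U < V < W < X and write every simplex with vertices in increasing order. Then dim K = 2 and the simplices of K are:

  0-simplices (9): P, Q, R, S, T, U, V, W, X
  1-simplices (27): PQ, PR, PT, PV, PW, PX, QS, QT, QU, QW, QX, RS, RU, RV, RW, RX, ST, SV, SW, SX, TU, TV, TX, UV, UW, UX, VW
  2-simplices (18): PQT, PQW, PRV, PRX, PTX, PVW, QST, QSX, QUW, QUX, RSW, RSX, RUV, RUW, STV, SVW, TUV, TUX

Hence C_0 ≅ Z^9, C_1 ≅ Z^27, C_2 ≅ Z^18.

∂_1: C_1 → C_0 sends each edge [p,q] (with p < q) to q − p. For instance
  ∂RW = W − R.
This gives a 9×27 integer matrix of rank 8; reducing to Smith normal form yields diagonal entries (1,1,1,1,1,1,1,1).

∂_2: C_2 → C_1 sends each 2-simplex [p,q,r] to [q,r] − [p,r] + [p,q]. For instance
  ∂RUV = UV − RV + RU,
  ∂QST = ST − QT + QS.
This gives a 27×18 integer matrix of rank 18; reducing to Smith normal form yields diagonal entries (1,1,1,1,1,1,1,1,1,1,1,1,1,1,1,1,1,2).

Reading off H_k = ker ∂_k / im ∂_{k+1}:

  H_0: rank C_0 − rank ∂_1 = 9 − 8 = 1, and the invariant factors of ∂_1 are all 1, so H_0 = Z.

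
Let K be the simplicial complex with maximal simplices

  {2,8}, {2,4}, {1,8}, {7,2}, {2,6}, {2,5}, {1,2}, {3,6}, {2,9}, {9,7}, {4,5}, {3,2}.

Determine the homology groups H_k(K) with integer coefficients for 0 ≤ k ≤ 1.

Order the vertices as 1 < 2 < 3 < 4 < 5 < 6 < 7 < 8 < 9. Listing each simplex with vertices in this order, K has dimension 1 with simplices:

  0-simplices (9): [1], [2], [3], [4], [5], [6], [7], [8], [9]
  1-simplices (12): [1,2], [1,8], [2,3], [2,4], [2,5], [2,6], [2,7], [2,8], [2,9], [3,6], [4,5], [7,9]

Hence C_0 ≅ Z^9, C_1 ≅ Z^12.

∂_1: C_1 → C_0 is given by ∂[p,q] = [q] − [p].
As a 9×12 matrix over Z this has rank 8, with invariant factors (1,1,1,1,1,1,1,1).

Reading off H_k = ker ∂_k / im ∂_{k+1}:

  H_0: rank C_0 − rank ∂_1 = 9 − 8 = 1, and the invariant factors of ∂_1 are all 1, so H_0 ≅ Z.
  H_1: rank ker ∂_1 − rank ∂_2 = (12 − 8) − 0 = 4, and there is no ∂_2, so H_1 ≅ Z^4.

As a check, the Euler characteristic is 9 − 12 = -3, which agrees with 1 − 4 = -3.
(K is a triangulation of a wedge of 4 circles.)

H_0 ≅ Z,  H_1 ≅ Z^4.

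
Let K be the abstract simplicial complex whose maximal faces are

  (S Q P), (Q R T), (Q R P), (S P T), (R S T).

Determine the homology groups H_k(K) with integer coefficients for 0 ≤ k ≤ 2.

Take the total order P < Q < R < S < T on the vertex set. Then K (dimension 2) consists of the simplices:

  0-simplices (5): P, Q, R, S, T
  1-simplices (10): PQ, PR, PS, PT, QR, QS, QT, RS, RT, ST
  2-simplices (5): PQR, PQS, PST, QRT, RST

giving chain groups C_0 ≅ Z^5, C_1 ≅ Z^10, C_2 ≅ Z^5.

The boundary map ∂_1: C_1 → C_0 sends each edge [p,q] (with p < q) to q − p.
The resulting 5×10 matrix has rank 4, and its Smith normal form has invariant factors (1,1,1,1).

∂_2: C_2 → C_1 sends each 2-simplex [p,q,r] to [q,r] − [p,r] + [p,q]. For instance
  ∂PQS = QS − PS + PQ,
  ∂PST = ST − PT + PS.
The resulting 10×5 matrix has rank 5, and its Smith normal form has invariant factors (1,1,1,1,1).

From H_k ≅ ker(∂_k) / im(∂_{k+1}) we obtain:

  H_0: rank C_0 − rank ∂_1 = 5 − 4 = 1, and the invariant factors of ∂_1 are all 1, so H_0 ≅ Z.
  H_1: rank ker ∂_1 − rank ∂_2 = (10 − 4) − 5 = 1, and the invariant factors of ∂_2 are all 1, so H_1 ≅ Z.
  H_2: rank ker ∂_2 − rank ∂_3 = (5 − 5) − 0 = 0, and there is no ∂_3, so H_2 ≅ 0.

As a check, the Euler characteristic is 5 − 10 + 5 = 0, which agrees with 1 − 1 + 0 = 0.

H_0 ≅ Z,  H_1 ≅ Z,  H_2 = 0.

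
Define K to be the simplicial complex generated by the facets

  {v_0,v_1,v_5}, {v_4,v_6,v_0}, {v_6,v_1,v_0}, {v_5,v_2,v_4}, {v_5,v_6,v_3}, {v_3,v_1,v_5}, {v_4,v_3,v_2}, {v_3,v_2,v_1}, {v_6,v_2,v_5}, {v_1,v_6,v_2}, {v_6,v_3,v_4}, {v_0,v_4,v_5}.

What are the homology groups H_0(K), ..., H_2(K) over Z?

We work with the vertex ordering v_0 < v_1 < v_2 < v_3 < v_4 < v_5 < v_6. The simplices of K, each written with vertices in increasing order, are:

  0-simplices (7): [v_0], [v_1], [v_2], [v_3], [v_4], [v_5], [v_6]
  1-simplices (18): (18 of them)
  2-simplices (12): (12 of them)

giving chain groups C_0 ≅ Z^7, C_1 ≅ Z^18, C_2 ≅ Z^12.

∂_1: C_1 → C_0 maps an edge to its endpoints' difference, ∂[p,q] = q − p.
As a 7×18 matrix over Z this has rank 6, with invariant factors (1,1,1,1,1,1).

Boundary ∂_2: C_2 → C_1 sends each 2-simplex [p,q,r] to [q,r] − [p,r] + [p,q]. For instance
  ∂[v_3,v_4,v_6] = [v_4,v_6] − [v_3,v_6] + [v_3,v_4],
  ∂[v_2,v_3,v_4] = [v_3,v_4] − [v_2,v_4] + [v_2,v_3].
The resulting 18×12 matrix has rank 12, and its Smith normal form has invariant factors (1,1,1,1,1,1,1,1,1,1,1,2).

Reading off H_k = ker ∂_k / im ∂_{k+1}:

  H_0: rank C_0 − rank ∂_1 = 7 − 6 = 1, and the invariant factors of ∂_1 are all 1, so H_0 ≅ Z.
  H_1: rank ker ∂_1 − rank ∂_2 = (18 − 6) − 12 = 0, and ∂_2 has invariant factor 2 > 1, so H_1 ≅ Z_2.
  H_2: rank ker ∂_2 − rank ∂_3 = (12 − 12) − 0 = 0, and there is no ∂_3, so H_2 ≅ 0.

H_0 ≅ Z,  H_1 ≅ Z_2,  H_2 = 0.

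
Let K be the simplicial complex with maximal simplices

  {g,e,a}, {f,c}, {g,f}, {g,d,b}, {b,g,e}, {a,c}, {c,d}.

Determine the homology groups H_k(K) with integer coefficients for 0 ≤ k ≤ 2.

Take the total order a < b < c < d < e < f < g on the vertex set. Then K (dimension 2) consists of the simplices:

  0-simplices (7): a, b, c, d, e, f, g
  1-simplices (11): ac, ae, ag, bd, be, bg, cd, cf, dg, eg, fg
  2-simplices (3): aeg, bdg, beg

so the chain groups are C_0 ≅ Z^7, C_1 ≅ Z^11, C_2 ≅ Z^3.

∂_1: C_1 → C_0 maps an edge to its endpoints' difference, ∂[p,q] = q − p.
This gives a 7×11 integer matrix of rank 6; reducing to Smith normal form yields diagonal entries (1,1,1,1,1,1).

∂_2: C_2 → C_1 maps a triangle to the signed sum of its edges. For instance
  ∂aeg = eg − ag + ae,
  ∂bdg = dg − bg + bd.
This gives a 11×3 integer matrix of rank 3; reducing to Smith normal form yields diagonal entries (1,1,1).

From H_k ≅ ker(∂_k) / im(∂_{k+1}) we obtain:

  H_0: rank C_0 − rank ∂_1 = 7 − 6 = 1, and the invariant factors of ∂_1 are all 1, so H_0 ≅ Z.
  H_1: rank ker ∂_1 − rank ∂_2 = (11 − 6) − 3 = 2, and the invariant factors of ∂_2 are all 1, so H_1 ≅ Z^2.
  H_2: rank ker ∂_2 − rank ∂_3 = (3 − 3) − 0 = 0, and there is no ∂_3, so H_2 ≅ 0.

As a check, the Euler characteristic is 7 − 11 + 3 = -1, which agrees with 1 − 2 + 0 = -1.

H_0 ≅ Z,  H_1 ≅ Z^2,  H_2 = 0.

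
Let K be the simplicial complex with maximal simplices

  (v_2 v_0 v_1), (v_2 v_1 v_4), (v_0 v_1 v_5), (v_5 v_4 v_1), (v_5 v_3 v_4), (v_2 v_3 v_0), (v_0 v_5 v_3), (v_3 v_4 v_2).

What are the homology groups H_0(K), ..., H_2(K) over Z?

K has 6 vertices, 12 edges, 8 triangles.
rank ∂_0 = 0, rank ∂_1 = 5 ⇒ b_0 = 6 − 0 − 5 = 1; all invariant factors of ∂_1 are 1 so no torsion. So H_0 ≅ Z.
rank ∂_1 = 5, rank ∂_2 = 7 ⇒ b_1 = 12 − 5 − 7 = 0; all invariant factors of ∂_2 are 1 so no torsion. So H_1 ≅ 0.
rank ∂_2 = 7, rank ∂_3 = 0 ⇒ b_2 = 8 − 7 − 0 = 1. So H_2 ≅ Z.

H_0 = Z,  H_1 = 0,  H_2 = Z.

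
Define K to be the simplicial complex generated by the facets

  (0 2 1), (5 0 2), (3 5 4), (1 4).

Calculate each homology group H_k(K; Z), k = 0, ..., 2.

H_0 = Z,  H_1 = Z,  H_2 = 0.

Fix the vertex order 0 < 1 < 2 < 3 < 4 < 5 and write every simplex with vertices in increasing order. Then dim K = 2 and the simplices of K are:

  0-simplices (6): [0], [1], [2], [3], [4], [5]
  1-simplices (9): [0,1], [0,2], [0,5], [1,2], [1,4], [2,5], [3,4], [3,5], [4,5]
  2-simplices (3): [0,1,2], [0,2,5], [3,4,5]

so the chain groups are C_0 ≅ Z^6, C_1 ≅ Z^9, C_2 ≅ Z^3.

The boundary map ∂_1: C_1 → C_0 sends each edge [p,q] (with p < q) to q − p.
The resulting 6×9 matrix has rank 5, and its Smith normal form has invariant factors (1,1,1,1,1).

The boundary map ∂_2: C_2 → C_1 sends each 2-simplex [p,q,r] to [q,r] − [p,r] + [p,q]. For instance
  ∂[0,2,5] = [2,5] − [0,5] + [0,2],
  ∂[3,4,5] = [4,5] − [3,5] + [3,4].
The 9×3 boundary matrix has rank 3 and Smith normal form diag(1,1,1).

Reading off H_k = ker ∂_k / im ∂_{k+1}:

  H_0: rank C_0 − rank ∂_1 = 6 − 5 = 1, and the invariant factors of ∂_1 are all 1, so H_0 = Z.
  H_1: rank ker ∂_1 − rank ∂_2 = (9 − 5) − 3 = 1, and the invariant factors of ∂_2 are all 1, so H_1 = Z.
  H_2: rank ker ∂_2 − rank ∂_3 = (3 − 3) − 0 = 0, and there is no ∂_3, so H_2 = 0.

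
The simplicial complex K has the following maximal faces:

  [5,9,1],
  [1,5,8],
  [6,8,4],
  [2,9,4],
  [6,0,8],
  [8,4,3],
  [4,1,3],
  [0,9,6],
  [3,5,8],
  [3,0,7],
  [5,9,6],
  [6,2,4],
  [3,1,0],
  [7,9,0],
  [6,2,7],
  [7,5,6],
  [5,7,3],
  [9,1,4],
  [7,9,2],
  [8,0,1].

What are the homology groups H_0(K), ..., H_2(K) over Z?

H_0 = Z,  H_1 = Z ⊕ Z/2,  H_2 = 0.

We work with the vertex ordering 0 < 1 < 2 < 3 < 4 < 5 < 6 < 7 < 8 < 9. The simplices of K, each written with vertices in increasing order, are:

  0-simplices (10): [0], [1], [2], [3], [4], [5], [6], [7], [8], [9]
  1-simplices (30): (30 of them)
  2-simplices (20): (20 of them)

Hence C_0 ≅ Z^10, C_1 ≅ Z^30, C_2 ≅ Z^20.

∂_1: C_1 → C_0 is given by ∂[p,q] = [q] − [p].
As a 10×30 matrix over Z this has rank 9, with invariant factors (1,1,1,1,1,1,1,1,1).

Boundary ∂_2: C_2 → C_1 sends each 2-simplex [p,q,r] to [q,r] − [p,r] + [p,q]. For instance
  ∂[3,5,7] = [5,7] − [3,7] + [3,5],
  ∂[0,7,9] = [7,9] − [0,9] + [0,7].
The 30×20 boundary matrix has rank 20 and Smith normal form diag(1,1,1,1,1,1,1,1,1,1,1,1,1,1,1,1,1,1,1,2).

Now H_k = ker ∂_k / im ∂_{k+1}, so:

  H_0: rank C_0 − rank ∂_1 = 10 − 9 = 1, and the invariant factors of ∂_1 are all 1, so H_0 ≅ Z.
  H_1: rank ker ∂_1 − rank ∂_2 = (30 − 9) − 20 = 1, and ∂_2 has invariant factor 2 > 1, so H_1 ≅ Z ⊕ Z/2.
  H_2: rank ker ∂_2 − rank ∂_3 = (20 − 20) − 0 = 0, and there is no ∂_3, so H_2 ≅ 0.

As a check, the Euler characteristic is 10 − 30 + 20 = 0, which agrees with 1 − 1 + 0 = 0.
(K is a triangulation of the Klein bottle.)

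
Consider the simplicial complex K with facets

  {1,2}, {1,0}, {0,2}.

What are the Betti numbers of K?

b_0 = 1, b_1 = 1.

Fix the vertex order 0 < 1 < 2 and write every simplex with vertices in increasing order. Then dim K = 1 and the simplices of K are:

  0-simplices (3): [0], [1], [2]
  1-simplices (3): [0,1], [0,2], [1,2]

Hence C_0 ≅ Z^3, C_1 ≅ Z^3.

∂_1: C_1 → C_0 sends each edge [p,q] (with p < q) to q − p. For instance
  ∂[0,1] = [1] − [0].
The 3×3 boundary matrix has rank 2 and Smith normal form diag(1,1).

From H_k ≅ ker(∂_k) / im(∂_{k+1}) we obtain:

  H_0: rank C_0 − rank ∂_1 = 3 − 2 = 1, and the invariant factors of ∂_1 are all 1, so H_0 ≅ Z.
  H_1: rank ker ∂_1 − rank ∂_2 = (3 − 2) − 0 = 1, and there is no ∂_2, so H_1 ≅ Z.

Hence the Betti numbers are b_0 = 1, b_1 = 1.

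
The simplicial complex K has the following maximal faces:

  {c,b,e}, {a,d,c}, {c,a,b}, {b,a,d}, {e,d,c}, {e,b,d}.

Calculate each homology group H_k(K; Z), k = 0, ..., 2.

Order the vertices as a < b < c < d < e. Listing each simplex with vertices in this order, K has dimension 2 with simplices:

  0-simplices (5): a, b, c, d, e
  1-simplices (9): ab, ac, ad, bc, bd, be, cd, ce, de
  2-simplices (6): abc, abd, acd, bce, bde, cde

so the chain groups are C_0 ≅ Z^5, C_1 ≅ Z^9, C_2 ≅ Z^6.

∂_1: C_1 → C_0 maps an edge to its endpoints' difference, ∂[p,q] = q − p. For instance
  ∂ac = c − a.
As a 5×9 matrix over Z this has rank 4, with invariant factors (1,1,1,1).

The boundary map ∂_2: C_2 → C_1 maps a triangle to the signed sum of its edges. For instance
  ∂abd = bd − ad + ab,
  ∂bce = ce − be + bc.
This gives a 9×6 integer matrix of rank 5; reducing to Smith normal form yields diagonal entries (1,1,1,1,1).

Computing H_k = (kernel of ∂_k) / (image of ∂_{k+1}):

  H_0: rank C_0 − rank ∂_1 = 5 − 4 = 1, and the invariant factors of ∂_1 are all 1, so H_0 ≅ Z.
  H_1: rank ker ∂_1 − rank ∂_2 = (9 − 4) − 5 = 0, and the invariant factors of ∂_2 are all 1, so H_1 ≅ 0.
  H_2: rank ker ∂_2 − rank ∂_3 = (6 − 5) − 0 = 1, and there is no ∂_3, so H_2 ≅ Z.

H_0 ≅ Z,  H_1 = 0,  H_2 ≅ Z.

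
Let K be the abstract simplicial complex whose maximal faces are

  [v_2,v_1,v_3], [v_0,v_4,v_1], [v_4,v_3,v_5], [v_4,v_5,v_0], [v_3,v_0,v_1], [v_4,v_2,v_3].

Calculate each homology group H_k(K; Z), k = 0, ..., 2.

H_0 = Z,  H_1 = Z,  H_2 = 0.

Fix the vertex order v_0 < v_1 < v_2 < v_3 < v_4 < v_5 and write every simplex with vertices in increasing order. Then dim K = 2 and the simplices of K are:

  0-simplices (6): [v_0], [v_1], [v_2], [v_3], [v_4], [v_5]
  1-simplices (12): [v_0,v_1], [v_0,v_3], [v_0,v_4], [v_0,v_5], [v_1,v_2], [v_1,v_3], [v_1,v_4], [v_2,v_3], [v_2,v_4], [v_3,v_4], [v_3,v_5], [v_4,v_5]
  2-simplices (6): [v_0,v_1,v_3], [v_0,v_1,v_4], [v_0,v_4,v_5], [v_1,v_2,v_3], [v_2,v_3,v_4], [v_3,v_4,v_5]

so the chain groups are C_0 ≅ Z^6, C_1 ≅ Z^12, C_2 ≅ Z^6.

Boundary ∂_1: C_1 → C_0 is given by ∂[p,q] = [q] − [p]. For instance
  ∂[v_0,v_5] = [v_5] − [v_0].
The 6×12 boundary matrix has rank 5 and Smith normal form diag(1,1,1,1,1).

The boundary map ∂_2: C_2 → C_1 sends each 2-simplex [p,q,r] to [q,r] − [p,r] + [p,q]. For instance
  ∂[v_0,v_1,v_4] = [v_1,v_4] − [v_0,v_4] + [v_0,v_1],
  ∂[v_3,v_4,v_5] = [v_4,v_5] − [v_3,v_5] + [v_3,v_4].
The resulting 12×6 matrix has rank 6, and its Smith normal form has invariant factors (1,1,1,1,1,1).

From H_k ≅ ker(∂_k) / im(∂_{k+1}) we obtain:

  H_0: rank C_0 − rank ∂_1 = 6 − 5 = 1, and the invariant factors of ∂_1 are all 1, so H_0 = Z.
  H_1: rank ker ∂_1 − rank ∂_2 = (12 − 5) − 6 = 1, and the invariant factors of ∂_2 are all 1, so H_1 = Z.
  H_2: rank ker ∂_2 − rank ∂_3 = (6 − 6) − 0 = 0, and there is no ∂_3, so H_2 = 0.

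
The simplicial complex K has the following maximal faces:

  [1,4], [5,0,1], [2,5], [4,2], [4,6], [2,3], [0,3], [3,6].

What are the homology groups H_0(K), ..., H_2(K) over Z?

H_0 = Z,  H_1 = Z^3,  H_2 = 0.

We work with the vertex ordering 0 < 1 < 2 < 3 < 4 < 5 < 6. The simplices of K, each written with vertices in increasing order, are:

  0-simplices (7): [0], [1], [2], [3], [4], [5], [6]
  1-simplices (10): [0,1], [0,3], [0,5], [1,4], [1,5], [2,3], [2,4], [2,5], [3,6], [4,6]
  2-simplices (1): [0,1,5]

so the chain groups are C_0 ≅ Z^7, C_1 ≅ Z^10, C_2 ≅ Z^1.

∂_1: C_1 → C_0 sends each edge [p,q] (with p < q) to q − p. For instance
  ∂[4,6] = [6] − [4].
The resulting 7×10 matrix has rank 6, and its Smith normal form has invariant factors (1,1,1,1,1,1).

The boundary map ∂_2: C_2 → C_1 acts by ∂[p,q,r] = [q,r] − [p,r] + [p,q]. For instance
  ∂[0,1,5] = [1,5] − [0,5] + [0,1].
As a 10×1 matrix over Z this has rank 1, with invariant factors (1).

Now H_k = ker ∂_k / im ∂_{k+1}, so:

  H_0: rank C_0 − rank ∂_1 = 7 − 6 = 1, and the invariant factors of ∂_1 are all 1, so H_0 = Z.
  H_1: rank ker ∂_1 − rank ∂_2 = (10 − 6) − 1 = 3, and the invariant factors of ∂_2 are all 1, so H_1 = Z^3.
  H_2: rank ker ∂_2 − rank ∂_3 = (1 − 1) − 0 = 0, and there is no ∂_3, so H_2 = 0.

As a check, the Euler characteristic is 7 − 10 + 1 = -2, which agrees with 1 − 3 + 0 = -2.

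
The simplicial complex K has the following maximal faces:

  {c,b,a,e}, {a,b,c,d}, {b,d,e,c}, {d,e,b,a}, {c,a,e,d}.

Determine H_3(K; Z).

H_3 ≅ Z.

K has 5 vertices, 10 edges, 10 triangles, 5 3-simplices.
rank ∂_3 = 4, rank ∂_4 = 0 ⇒ b_3 = 5 − 4 − 0 = 1. So H_3 = Z.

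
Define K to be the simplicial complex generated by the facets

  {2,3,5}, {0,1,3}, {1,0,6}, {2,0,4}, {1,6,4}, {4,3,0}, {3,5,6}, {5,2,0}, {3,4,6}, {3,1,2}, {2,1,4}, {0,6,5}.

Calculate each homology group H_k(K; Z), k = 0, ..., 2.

We work with the vertex ordering 0 < 1 < 2 < 3 < 4 < 5 < 6. The simplices of K, each written with vertices in increasing order, are:

  0-simplices (7): [0], [1], [2], [3], [4], [5], [6]
  1-simplices (18): [0,1], [0,2], [0,3], [0,4], [0,5], [0,6], [1,2], [1,3], [1,4], [1,6], [2,3], [2,4], [2,5], [3,4], [3,5], [3,6], [4,6], [5,6]
  2-simplices (12): [0,1,3], [0,1,6], [0,2,4], [0,2,5], [0,3,4], [0,5,6], [1,2,3], [1,2,4], [1,4,6], [2,3,5], [3,4,6], [3,5,6]

so the chain groups are C_0 ≅ Z^7, C_1 ≅ Z^18, C_2 ≅ Z^12.

The boundary map ∂_1: C_1 → C_0 is given by ∂[p,q] = [q] − [p]. For instance
  ∂[3,4] = [4] − [3].
The resulting 7×18 matrix has rank 6, and its Smith normal form has invariant factors (1,1,1,1,1,1).

Boundary ∂_2: C_2 → C_1 sends each 2-simplex [p,q,r] to [q,r] − [p,r] + [p,q]. For instance
  ∂[1,2,4] = [2,4] − [1,4] + [1,2],
  ∂[3,4,6] = [4,6] − [3,6] + [3,4].
This gives a 18×12 integer matrix of rank 12; reducing to Smith normal form yields diagonal entries (1,1,1,1,1,1,1,1,1,1,1,2).

Reading off H_k = ker ∂_k / im ∂_{k+1}:

  H_0: rank C_0 − rank ∂_1 = 7 − 6 = 1, and the invariant factors of ∂_1 are all 1, so H_0 = Z.
  H_1: rank ker ∂_1 − rank ∂_2 = (18 − 6) − 12 = 0, and ∂_2 has invariant factor 2 > 1, so H_1 = Z/2.
  H_2: rank ker ∂_2 − rank ∂_3 = (12 − 12) − 0 = 0, and there is no ∂_3, so H_2 = 0.

H_0 = Z,  H_1 = Z/2,  H_2 = 0.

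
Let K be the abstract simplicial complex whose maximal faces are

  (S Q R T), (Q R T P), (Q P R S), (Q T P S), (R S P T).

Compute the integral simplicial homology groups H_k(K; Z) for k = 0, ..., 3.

Fix the vertex order P < Q < R < S < T and write every simplex with vertices in increasing order. Then dim K = 3 and the simplices of K are:

  0-simplices (5): P, Q, R, S, T
  1-simplices (10): PQ, PR, PS, PT, QR, QS, QT, RS, RT, ST
  2-simplices (10): PQR, PQS, PQT, PRS, PRT, PST, QRS, QRT, QST, RST
  3-simplices (5): PQRS, PQRT, PQST, PRST, QRST

giving chain groups C_0 ≅ Z^5, C_1 ≅ Z^10, C_2 ≅ Z^10, C_3 ≅ Z^5.

The boundary map ∂_1: C_1 → C_0 is given by ∂[p,q] = [q] − [p]. For instance
  ∂RS = S − R.
The resulting 5×10 matrix has rank 4, and its Smith normal form has invariant factors (1,1,1,1).

Boundary ∂_2: C_2 → C_1 sends each 2-simplex [p,q,r] to [q,r] − [p,r] + [p,q]. For instance
  ∂QST = ST − QT + QS,
  ∂PRT = RT − PT + PR.
This gives a 10×10 integer matrix of rank 6; reducing to Smith normal form yields diagonal entries (1,1,1,1,1,1).

Boundary ∂_3: C_3 → C_2 sends each 3-simplex σ to the alternating sum Σ_i (−1)^i (σ with its i-th vertex removed). For instance
  ∂PQRS = QRS − PRS + PQS − PQR,
  ∂PRST = RST − PST + PRT − PRS.
The resulting 10×5 matrix has rank 4, and its Smith normal form has invariant factors (1,1,1,1).

Now H_k = ker ∂_k / im ∂_{k+1}, so:

  H_0: rank C_0 − rank ∂_1 = 5 − 4 = 1, and the invariant factors of ∂_1 are all 1, so H_0 ≅ Z.
  H_1: rank ker ∂_1 − rank ∂_2 = (10 − 4) − 6 = 0, and the invariant factors of ∂_2 are all 1, so H_1 ≅ 0.
  H_2: rank ker ∂_2 − rank ∂_3 = (10 − 6) − 4 = 0, and the invariant factors of ∂_3 are all 1, so H_2 ≅ 0.
  H_3: rank ker ∂_3 − rank ∂_4 = (5 − 4) − 0 = 1, and there is no ∂_4, so H_3 ≅ Z.

As a check, the Euler characteristic is 5 − 10 + 10 − 5 = 0, which agrees with 1 − 0 + 0 − 1 = 0.
(K is a triangulation of the 3-sphere S^3.)

H_0 = Z,  H_1 = 0,  H_2 = 0,  H_3 = Z.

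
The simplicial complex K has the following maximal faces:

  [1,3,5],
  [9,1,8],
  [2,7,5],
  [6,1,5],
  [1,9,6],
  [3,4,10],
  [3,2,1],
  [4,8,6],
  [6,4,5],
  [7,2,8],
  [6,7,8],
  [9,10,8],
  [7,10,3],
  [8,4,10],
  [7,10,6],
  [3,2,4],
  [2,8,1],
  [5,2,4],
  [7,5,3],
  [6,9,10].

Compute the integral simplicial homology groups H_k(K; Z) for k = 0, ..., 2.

Order the vertices as 1 < 2 < 3 < 4 < 5 < 6 < 7 < 8 < 9 < 10. Listing each simplex with vertices in this order, K has dimension 2 with simplices:

  0-simplices (10): [1], [2], [3], [4], [5], [6], [7], [8], [9], [10]
  1-simplices (30): (30 of them)
  2-simplices (20): (20 of them)

giving chain groups C_0 ≅ Z^10, C_1 ≅ Z^30, C_2 ≅ Z^20.

∂_1: C_1 → C_0 sends each edge [p,q] (with p < q) to q − p.
The 10×30 boundary matrix has rank 9 and Smith normal form diag(1,1,1,1,1,1,1,1,1).

The boundary map ∂_2: C_2 → C_1 sends each 2-simplex [p,q,r] to [q,r] − [p,r] + [p,q]. For instance
  ∂[8,9,10] = [9,10] − [8,10] + [8,9],
  ∂[2,4,5] = [4,5] − [2,5] + [2,4].
As a 30×20 matrix over Z this has rank 20, with invariant factors (1,1,1,1,1,1,1,1,1,1,1,1,1,1,1,1,1,1,1,2).

Computing H_k = (kernel of ∂_k) / (image of ∂_{k+1}):

  H_0: rank C_0 − rank ∂_1 = 10 − 9 = 1, and the invariant factors of ∂_1 are all 1, so H_0 = Z.
  H_1: rank ker ∂_1 − rank ∂_2 = (30 − 9) − 20 = 1, and ∂_2 has invariant factor 2 > 1, so H_1 = Z ⊕ Z/2.
  H_2: rank ker ∂_2 − rank ∂_3 = (20 − 20) − 0 = 0, and there is no ∂_3, so H_2 = 0.

(K is a triangulation of the Klein bottle.)

H_0 = Z,  H_1 = Z ⊕ Z/2,  H_2 = 0.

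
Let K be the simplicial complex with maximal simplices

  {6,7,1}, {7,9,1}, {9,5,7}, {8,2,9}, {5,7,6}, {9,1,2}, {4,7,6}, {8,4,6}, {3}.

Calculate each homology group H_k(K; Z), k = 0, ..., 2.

H_0 ≅ Z^2,  H_1 ≅ Z,  H_2 = 0.

K has 9 vertices, 16 edges, 8 triangles.
rank ∂_0 = 0, rank ∂_1 = 7 ⇒ b_0 = 9 − 0 − 7 = 2; all invariant factors of ∂_1 are 1 so no torsion. So H_0 = Z^2.
rank ∂_1 = 7, rank ∂_2 = 8 ⇒ b_1 = 16 − 7 − 8 = 1; all invariant factors of ∂_2 are 1 so no torsion. So H_1 = Z.
rank ∂_2 = 8, rank ∂_3 = 0 ⇒ b_2 = 8 − 8 − 0 = 0. So H_2 = 0.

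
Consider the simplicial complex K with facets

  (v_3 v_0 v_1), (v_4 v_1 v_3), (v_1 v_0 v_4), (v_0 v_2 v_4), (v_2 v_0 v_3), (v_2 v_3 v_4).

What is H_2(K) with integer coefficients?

We work with the vertex ordering v_0 < v_1 < v_2 < v_3 < v_4. The simplices of K, each written with vertices in increasing order, are:

  0-simplices (5): [v_0], [v_1], [v_2], [v_3], [v_4]
  1-simplices (9): [v_0,v_1], [v_0,v_2], [v_0,v_3], [v_0,v_4], [v_1,v_3], [v_1,v_4], [v_2,v_3], [v_2,v_4], [v_3,v_4]
  2-simplices (6): [v_0,v_1,v_3], [v_0,v_1,v_4], [v_0,v_2,v_3], [v_0,v_2,v_4], [v_1,v_3,v_4], [v_2,v_3,v_4]

so the chain groups are C_0 ≅ Z^5, C_1 ≅ Z^9, C_2 ≅ Z^6.

∂_1: C_1 → C_0 sends each edge [p,q] (with p < q) to q − p. For instance
  ∂[v_1,v_3] = [v_3] − [v_1].
This gives a 5×9 integer matrix of rank 4; reducing to Smith normal form yields diagonal entries (1,1,1,1).

The boundary map ∂_2: C_2 → C_1 sends each 2-simplex [p,q,r] to [q,r] − [p,r] + [p,q]. For instance
  ∂[v_0,v_2,v_3] = [v_2,v_3] − [v_0,v_3] + [v_0,v_2],
  ∂[v_0,v_1,v_4] = [v_1,v_4] − [v_0,v_4] + [v_0,v_1].
As a 9×6 matrix over Z this has rank 5, with invariant factors (1,1,1,1,1).

Now H_k = ker ∂_k / im ∂_{k+1}, so:

  H_2: rank ker ∂_2 − rank ∂_3 = (6 − 5) − 0 = 1, and there is no ∂_3, so H_2 ≅ Z.

H_2 ≅ Z.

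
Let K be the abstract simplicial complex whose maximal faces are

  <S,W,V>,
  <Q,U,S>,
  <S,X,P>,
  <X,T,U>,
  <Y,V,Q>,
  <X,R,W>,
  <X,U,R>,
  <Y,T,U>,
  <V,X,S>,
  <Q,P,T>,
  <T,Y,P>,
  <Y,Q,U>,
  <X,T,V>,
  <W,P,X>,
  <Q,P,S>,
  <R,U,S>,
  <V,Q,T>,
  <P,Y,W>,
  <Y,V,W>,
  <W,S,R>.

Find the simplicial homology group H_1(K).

We work with the vertex ordering P < Q < R < S < T < U < V < W < X < Y. The simplices of K, each written with vertices in increasing order, are:

  0-simplices (10): P, Q, R, S, T, U, V, W, X, Y
  1-simplices (30): PQ, PS, PT, PW, PX, PY, QS, QT, QU, QV, QY, RS, RU, RW, RX, SU, SV, SW, SX, TU, TV, TX, TY, UX, UY, VW, VX, VY, WX, WY
  2-simplices (20): PQS, PQT, PSX, PTY, PWX, PWY, QSU, QTV, QUY, QVY, RSU, RSW, RUX, RWX, SVW, SVX, TUX, TUY, TVX, VWY

giving chain groups C_0 ≅ Z^10, C_1 ≅ Z^30, C_2 ≅ Z^20.

The boundary map ∂_1: C_1 → C_0 sends each edge [p,q] (with p < q) to q − p. For instance
  ∂SW = W − S.
The resulting 10×30 matrix has rank 9, and its Smith normal form has invariant factors (1,1,1,1,1,1,1,1,1).

Boundary ∂_2: C_2 → C_1 maps a triangle to the signed sum of its edges. For instance
  ∂QVY = VY − QY + QV,
  ∂VWY = WY − VY + VW.
The 30×20 boundary matrix has rank 20 and Smith normal form diag(1,1,1,1,1,1,1,1,1,1,1,1,1,1,1,1,1,1,1,2).

Reading off H_k = ker ∂_k / im ∂_{k+1}:

  H_1: rank ker ∂_1 − rank ∂_2 = (30 − 9) − 20 = 1, and ∂_2 has invariant factor 2 > 1, so H_1 ≅ Z ⊕ Z/2.

H_1 = Z ⊕ Z/2.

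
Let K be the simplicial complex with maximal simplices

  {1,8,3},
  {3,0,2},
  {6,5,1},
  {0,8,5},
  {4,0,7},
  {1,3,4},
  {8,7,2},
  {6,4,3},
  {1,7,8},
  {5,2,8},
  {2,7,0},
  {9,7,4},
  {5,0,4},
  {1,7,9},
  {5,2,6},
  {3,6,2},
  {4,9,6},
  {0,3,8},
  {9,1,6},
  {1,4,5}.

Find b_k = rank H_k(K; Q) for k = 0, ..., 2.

Take the total order 0 < 1 < 2 < 3 < 4 < 5 < 6 < 7 < 8 < 9 on the vertex set. Then K (dimension 2) consists of the simplices:

  0-simplices (10): [0], [1], [2], [3], [4], [5], [6], [7], [8], [9]
  1-simplices (30): (30 of them)
  2-simplices (20): (20 of them)

Hence C_0 ≅ Z^10, C_1 ≅ Z^30, C_2 ≅ Z^20.

Boundary ∂_1: C_1 → C_0 maps an edge to its endpoints' difference, ∂[p,q] = q − p. For instance
  ∂[2,7] = [7] − [2].
The resulting 10×30 matrix has rank 9, and its Smith normal form has invariant factors (1,1,1,1,1,1,1,1,1).

The boundary map ∂_2: C_2 → C_1 acts by ∂[p,q,r] = [q,r] − [p,r] + [p,q]. For instance
  ∂[1,7,8] = [7,8] − [1,8] + [1,7],
  ∂[4,6,9] = [6,9] − [4,9] + [4,6].
The resulting 30×20 matrix has rank 20, and its Smith normal form has invariant factors (1,1,1,1,1,1,1,1,1,1,1,1,1,1,1,1,1,1,1,2).

Computing H_k = (kernel of ∂_k) / (image of ∂_{k+1}):

  H_0: rank C_0 − rank ∂_1 = 10 − 9 = 1, and the invariant factors of ∂_1 are all 1, so H_0 ≅ Z.
  H_1: rank ker ∂_1 − rank ∂_2 = (30 − 9) − 20 = 1, and ∂_2 has invariant factor 2 > 1, so H_1 ≅ Z ⊕ Z/2.
  H_2: rank ker ∂_2 − rank ∂_3 = (20 − 20) − 0 = 0, and there is no ∂_3, so H_2 ≅ 0.

(K is a triangulation of the Klein bottle.)

Hence the Betti numbers are b_0 = 1, b_1 = 1, b_2 = 0.

b_0 = 1, b_1 = 1, b_2 = 0.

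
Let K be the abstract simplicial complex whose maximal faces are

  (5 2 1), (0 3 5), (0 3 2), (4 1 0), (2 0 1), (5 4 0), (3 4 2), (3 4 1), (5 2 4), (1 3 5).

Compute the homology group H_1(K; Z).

H_1 = Z/2Z.

Fix the vertex order 0 < 1 < 2 < 3 < 4 < 5 and write every simplex with vertices in increasing order. Then dim K = 2 and the simplices of K are:

  0-simplices (6): [0], [1], [2], [3], [4], [5]
  1-simplices (15): [0,1], [0,2], [0,3], [0,4], [0,5], [1,2], [1,3], [1,4], [1,5], [2,3], [2,4], [2,5], [3,4], [3,5], [4,5]
  2-simplices (10): [0,1,2], [0,1,4], [0,2,3], [0,3,5], [0,4,5], [1,2,5], [1,3,4], [1,3,5], [2,3,4], [2,4,5]

so the chain groups are C_0 ≅ Z^6, C_1 ≅ Z^15, C_2 ≅ Z^10.

The boundary map ∂_1: C_1 → C_0 is given by ∂[p,q] = [q] − [p].
The resulting 6×15 matrix has rank 5, and its Smith normal form has invariant factors (1,1,1,1,1).

∂_2: C_2 → C_1 sends each 2-simplex [p,q,r] to [q,r] − [p,r] + [p,q]. For instance
  ∂[2,3,4] = [3,4] − [2,4] + [2,3],
  ∂[1,2,5] = [2,5] − [1,5] + [1,2].
This gives a 15×10 integer matrix of rank 10; reducing to Smith normal form yields diagonal entries (1,1,1,1,1,1,1,1,1,2).

Reading off H_k = ker ∂_k / im ∂_{k+1}:

  H_1: rank ker ∂_1 − rank ∂_2 = (15 − 5) − 10 = 0, and ∂_2 has invariant factor 2 > 1, so H_1 ≅ Z/2Z.

(K is a triangulation of the real projective plane RP^2.)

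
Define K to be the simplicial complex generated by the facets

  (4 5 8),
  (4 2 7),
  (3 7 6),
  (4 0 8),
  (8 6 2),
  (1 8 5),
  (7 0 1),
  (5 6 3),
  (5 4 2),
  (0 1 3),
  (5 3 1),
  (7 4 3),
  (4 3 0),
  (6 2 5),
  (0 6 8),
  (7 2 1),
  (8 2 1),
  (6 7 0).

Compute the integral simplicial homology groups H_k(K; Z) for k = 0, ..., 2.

Take the total order 0 < 1 < 2 < 3 < 4 < 5 < 6 < 7 < 8 on the vertex set. Then K (dimension 2) consists of the simplices:

  0-simplices (9): [0], [1], [2], [3], [4], [5], [6], [7], [8]
  1-simplices (27): (27 of them)
  2-simplices (18): [0,1,3], [0,1,7], [0,3,4], [0,4,8], [0,6,7], [0,6,8], [1,2,7], [1,2,8], [1,3,5], [1,5,8], [2,4,5], [2,4,7], [2,5,6], [2,6,8], [3,4,7], [3,5,6], [3,6,7], [4,5,8]

giving chain groups C_0 ≅ Z^9, C_1 ≅ Z^27, C_2 ≅ Z^18.

The boundary map ∂_1: C_1 → C_0 maps an edge to its endpoints' difference, ∂[p,q] = q − p. For instance
  ∂[6,7] = [7] − [6].
This gives a 9×27 integer matrix of rank 8; reducing to Smith normal form yields diagonal entries (1,1,1,1,1,1,1,1).

The boundary map ∂_2: C_2 → C_1 acts by ∂[p,q,r] = [q,r] − [p,r] + [p,q]. For instance
  ∂[3,5,6] = [5,6] − [3,6] + [3,5],
  ∂[0,6,7] = [6,7] − [0,7] + [0,6].
The resulting 27×18 matrix has rank 18, and its Smith normal form has invariant factors (1,1,1,1,1,1,1,1,1,1,1,1,1,1,1,1,1,2).

Computing H_k = (kernel of ∂_k) / (image of ∂_{k+1}):

  H_0: rank C_0 − rank ∂_1 = 9 − 8 = 1, and the invariant factors of ∂_1 are all 1, so H_0 ≅ Z.
  H_1: rank ker ∂_1 − rank ∂_2 = (27 − 8) − 18 = 1, and ∂_2 has invariant factor 2 > 1, so H_1 ≅ Z ⊕ Z/2Z.
  H_2: rank ker ∂_2 − rank ∂_3 = (18 − 18) − 0 = 0, and there is no ∂_3, so H_2 ≅ 0.

H_0 ≅ Z,  H_1 ≅ Z ⊕ Z/2Z,  H_2 = 0.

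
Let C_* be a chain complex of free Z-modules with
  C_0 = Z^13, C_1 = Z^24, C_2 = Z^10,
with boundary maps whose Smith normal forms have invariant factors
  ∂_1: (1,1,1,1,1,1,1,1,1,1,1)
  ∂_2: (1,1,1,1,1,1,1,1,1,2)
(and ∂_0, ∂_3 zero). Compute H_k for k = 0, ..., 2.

H_0 ≅ Z^2,  H_1 ≅ Z^3 ⊕ Z_2,  H_2 = 0.

H_0: b_0 = 13 − 0 − 11 = 2; torsion from ∂_1 factors > 1: none. So H_0 ≅ Z^2.
H_1: b_1 = 24 − 11 − 10 = 3; torsion from ∂_2 factors > 1: [2]. So H_1 ≅ Z^3 ⊕ Z_2.
H_2: b_2 = 10 − 10 − 0 = 0; torsion from ∂_3 factors > 1: none. So H_2 ≅ 0.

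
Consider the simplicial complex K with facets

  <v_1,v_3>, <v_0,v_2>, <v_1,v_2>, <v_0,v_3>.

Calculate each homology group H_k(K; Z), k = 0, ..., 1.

H_0 ≅ Z,  H_1 ≅ Z.

K has 4 vertices, 4 edges.
rank ∂_0 = 0, rank ∂_1 = 3 ⇒ b_0 = 4 − 0 − 3 = 1; all invariant factors of ∂_1 are 1 so no torsion. So H_0 ≅ Z.
rank ∂_1 = 3, rank ∂_2 = 0 ⇒ b_1 = 4 − 3 − 0 = 1. So H_1 ≅ Z.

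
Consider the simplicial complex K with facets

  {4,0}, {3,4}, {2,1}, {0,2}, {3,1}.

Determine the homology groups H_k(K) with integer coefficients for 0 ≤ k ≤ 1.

H_0 = Z,  H_1 = Z.

We work with the vertex ordering 0 < 1 < 2 < 3 < 4. The simplices of K, each written with vertices in increasing order, are:

  0-simplices (5): [0], [1], [2], [3], [4]
  1-simplices (5): [0,2], [0,4], [1,2], [1,3], [3,4]

so the chain groups are C_0 ≅ Z^5, C_1 ≅ Z^5.

∂_1: C_1 → C_0 maps an edge to its endpoints' difference, ∂[p,q] = q − p. For instance
  ∂[0,4] = [4] − [0].
The resulting 5×5 matrix has rank 4, and its Smith normal form has invariant factors (1,1,1,1).

From H_k ≅ ker(∂_k) / im(∂_{k+1}) we obtain:

  H_0: rank C_0 − rank ∂_1 = 5 − 4 = 1, and the invariant factors of ∂_1 are all 1, so H_0 = Z.
  H_1: rank ker ∂_1 − rank ∂_2 = (5 − 4) − 0 = 1, and there is no ∂_2, so H_1 = Z.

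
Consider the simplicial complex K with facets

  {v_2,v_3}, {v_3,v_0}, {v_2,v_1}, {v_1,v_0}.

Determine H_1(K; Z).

We work with the vertex ordering v_0 < v_1 < v_2 < v_3. The simplices of K, each written with vertices in increasing order, are:

  0-simplices (4): [v_0], [v_1], [v_2], [v_3]
  1-simplices (4): [v_0,v_1], [v_0,v_3], [v_1,v_2], [v_2,v_3]

giving chain groups C_0 ≅ Z^4, C_1 ≅ Z^4.

The boundary map ∂_1: C_1 → C_0 sends each edge [p,q] (with p < q) to q − p. For instance
  ∂[v_0,v_3] = [v_3] − [v_0].
As a 4×4 matrix over Z this has rank 3, with invariant factors (1,1,1).

Now H_k = ker ∂_k / im ∂_{k+1}, so:

  H_1: rank ker ∂_1 − rank ∂_2 = (4 − 3) − 0 = 1, and there is no ∂_2, so H_1 ≅ Z.

H_1 = Z.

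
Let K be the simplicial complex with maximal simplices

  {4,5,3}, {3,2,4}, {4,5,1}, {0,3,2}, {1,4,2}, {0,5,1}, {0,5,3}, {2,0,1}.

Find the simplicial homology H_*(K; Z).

H_0 ≅ Z,  H_1 = 0,  H_2 ≅ Z.

We work with the vertex ordering 0 < 1 < 2 < 3 < 4 < 5. The simplices of K, each written with vertices in increasing order, are:

  0-simplices (6): [0], [1], [2], [3], [4], [5]
  1-simplices (12): [0,1], [0,2], [0,3], [0,5], [1,2], [1,4], [1,5], [2,3], [2,4], [3,4], [3,5], [4,5]
  2-simplices (8): [0,1,2], [0,1,5], [0,2,3], [0,3,5], [1,2,4], [1,4,5], [2,3,4], [3,4,5]

Hence C_0 ≅ Z^6, C_1 ≅ Z^12, C_2 ≅ Z^8.

Boundary ∂_1: C_1 → C_0 sends each edge [p,q] (with p < q) to q − p. For instance
  ∂[1,4] = [4] − [1].
As a 6×12 matrix over Z this has rank 5, with invariant factors (1,1,1,1,1).

Boundary ∂_2: C_2 → C_1 maps a triangle to the signed sum of its edges. For instance
  ∂[0,2,3] = [2,3] − [0,3] + [0,2],
  ∂[0,1,5] = [1,5] − [0,5] + [0,1].
This gives a 12×8 integer matrix of rank 7; reducing to Smith normal form yields diagonal entries (1,1,1,1,1,1,1).

Computing H_k = (kernel of ∂_k) / (image of ∂_{k+1}):

  H_0: rank C_0 − rank ∂_1 = 6 − 5 = 1, and the invariant factors of ∂_1 are all 1, so H_0 = Z.
  H_1: rank ker ∂_1 − rank ∂_2 = (12 − 5) − 7 = 0, and the invariant factors of ∂_2 are all 1, so H_1 = 0.
  H_2: rank ker ∂_2 − rank ∂_3 = (8 − 7) − 0 = 1, and there is no ∂_3, so H_2 = Z.

As a check, the Euler characteristic is 6 − 12 + 8 = 2, which agrees with 1 − 0 + 1 = 2.
(K is a triangulation of the 2-sphere S^2.)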